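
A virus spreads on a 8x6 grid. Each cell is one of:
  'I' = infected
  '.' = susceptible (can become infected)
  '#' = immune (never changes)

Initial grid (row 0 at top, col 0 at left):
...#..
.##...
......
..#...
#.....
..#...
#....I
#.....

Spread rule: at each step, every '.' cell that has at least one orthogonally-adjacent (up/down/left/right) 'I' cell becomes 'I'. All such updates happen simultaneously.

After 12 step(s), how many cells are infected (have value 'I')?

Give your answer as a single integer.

Step 0 (initial): 1 infected
Step 1: +3 new -> 4 infected
Step 2: +4 new -> 8 infected
Step 3: +5 new -> 13 infected
Step 4: +5 new -> 18 infected
Step 5: +6 new -> 24 infected
Step 6: +5 new -> 29 infected
Step 7: +4 new -> 33 infected
Step 8: +2 new -> 35 infected
Step 9: +1 new -> 36 infected
Step 10: +1 new -> 37 infected
Step 11: +1 new -> 38 infected
Step 12: +1 new -> 39 infected

Answer: 39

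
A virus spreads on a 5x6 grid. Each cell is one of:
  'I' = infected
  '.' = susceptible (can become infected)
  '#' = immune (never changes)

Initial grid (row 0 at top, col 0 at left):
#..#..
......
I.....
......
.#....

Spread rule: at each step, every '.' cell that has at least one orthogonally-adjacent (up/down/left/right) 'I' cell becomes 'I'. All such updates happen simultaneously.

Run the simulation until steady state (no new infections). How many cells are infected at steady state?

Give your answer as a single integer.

Step 0 (initial): 1 infected
Step 1: +3 new -> 4 infected
Step 2: +4 new -> 8 infected
Step 3: +4 new -> 12 infected
Step 4: +5 new -> 17 infected
Step 5: +4 new -> 21 infected
Step 6: +4 new -> 25 infected
Step 7: +2 new -> 27 infected
Step 8: +0 new -> 27 infected

Answer: 27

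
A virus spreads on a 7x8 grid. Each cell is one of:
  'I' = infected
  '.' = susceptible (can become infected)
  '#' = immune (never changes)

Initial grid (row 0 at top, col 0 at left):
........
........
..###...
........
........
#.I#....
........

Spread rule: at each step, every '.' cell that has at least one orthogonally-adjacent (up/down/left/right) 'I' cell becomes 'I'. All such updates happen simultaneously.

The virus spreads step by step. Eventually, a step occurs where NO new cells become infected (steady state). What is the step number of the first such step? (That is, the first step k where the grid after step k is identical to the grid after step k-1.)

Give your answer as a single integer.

Step 0 (initial): 1 infected
Step 1: +3 new -> 4 infected
Step 2: +5 new -> 9 infected
Step 3: +6 new -> 15 infected
Step 4: +6 new -> 21 infected
Step 5: +6 new -> 27 infected
Step 6: +8 new -> 35 infected
Step 7: +7 new -> 42 infected
Step 8: +5 new -> 47 infected
Step 9: +3 new -> 50 infected
Step 10: +1 new -> 51 infected
Step 11: +0 new -> 51 infected

Answer: 11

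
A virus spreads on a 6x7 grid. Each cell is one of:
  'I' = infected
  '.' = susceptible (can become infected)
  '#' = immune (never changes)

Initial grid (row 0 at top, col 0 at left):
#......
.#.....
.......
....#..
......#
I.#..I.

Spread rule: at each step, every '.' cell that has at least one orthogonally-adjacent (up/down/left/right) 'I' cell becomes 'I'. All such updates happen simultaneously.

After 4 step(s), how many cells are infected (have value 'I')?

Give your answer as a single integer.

Answer: 25

Derivation:
Step 0 (initial): 2 infected
Step 1: +5 new -> 7 infected
Step 2: +5 new -> 12 infected
Step 3: +6 new -> 18 infected
Step 4: +7 new -> 25 infected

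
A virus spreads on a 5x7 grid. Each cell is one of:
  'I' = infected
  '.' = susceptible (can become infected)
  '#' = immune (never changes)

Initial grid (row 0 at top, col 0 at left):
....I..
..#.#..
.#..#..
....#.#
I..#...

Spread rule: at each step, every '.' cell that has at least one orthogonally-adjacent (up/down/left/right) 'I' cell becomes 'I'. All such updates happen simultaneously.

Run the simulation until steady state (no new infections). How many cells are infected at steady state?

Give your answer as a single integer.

Step 0 (initial): 2 infected
Step 1: +4 new -> 6 infected
Step 2: +7 new -> 13 infected
Step 3: +6 new -> 19 infected
Step 4: +6 new -> 25 infected
Step 5: +1 new -> 26 infected
Step 6: +2 new -> 28 infected
Step 7: +0 new -> 28 infected

Answer: 28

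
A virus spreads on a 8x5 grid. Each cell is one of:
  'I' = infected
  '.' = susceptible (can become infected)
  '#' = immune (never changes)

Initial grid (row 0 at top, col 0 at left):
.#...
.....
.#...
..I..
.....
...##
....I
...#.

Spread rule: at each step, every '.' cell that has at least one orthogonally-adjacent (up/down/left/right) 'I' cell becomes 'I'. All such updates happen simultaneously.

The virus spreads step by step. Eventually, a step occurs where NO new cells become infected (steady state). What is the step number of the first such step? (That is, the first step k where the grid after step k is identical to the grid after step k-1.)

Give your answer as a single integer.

Step 0 (initial): 2 infected
Step 1: +6 new -> 8 infected
Step 2: +8 new -> 16 infected
Step 3: +10 new -> 26 infected
Step 4: +6 new -> 32 infected
Step 5: +3 new -> 35 infected
Step 6: +0 new -> 35 infected

Answer: 6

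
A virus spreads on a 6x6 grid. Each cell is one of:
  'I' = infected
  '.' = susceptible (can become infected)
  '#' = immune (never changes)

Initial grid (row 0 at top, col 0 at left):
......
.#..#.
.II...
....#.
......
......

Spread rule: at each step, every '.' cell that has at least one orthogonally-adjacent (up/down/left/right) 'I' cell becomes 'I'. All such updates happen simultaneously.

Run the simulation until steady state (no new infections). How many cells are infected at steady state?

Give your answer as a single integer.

Step 0 (initial): 2 infected
Step 1: +5 new -> 7 infected
Step 2: +8 new -> 15 infected
Step 3: +8 new -> 23 infected
Step 4: +6 new -> 29 infected
Step 5: +3 new -> 32 infected
Step 6: +1 new -> 33 infected
Step 7: +0 new -> 33 infected

Answer: 33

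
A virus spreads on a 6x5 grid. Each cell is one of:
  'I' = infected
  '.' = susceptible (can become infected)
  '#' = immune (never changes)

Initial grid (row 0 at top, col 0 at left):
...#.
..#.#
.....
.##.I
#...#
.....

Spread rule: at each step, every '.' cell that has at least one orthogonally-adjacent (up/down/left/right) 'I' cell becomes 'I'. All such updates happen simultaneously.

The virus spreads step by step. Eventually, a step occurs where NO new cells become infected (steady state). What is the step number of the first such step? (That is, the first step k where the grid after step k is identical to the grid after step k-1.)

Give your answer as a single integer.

Step 0 (initial): 1 infected
Step 1: +2 new -> 3 infected
Step 2: +2 new -> 5 infected
Step 3: +4 new -> 9 infected
Step 4: +4 new -> 13 infected
Step 5: +3 new -> 16 infected
Step 6: +4 new -> 20 infected
Step 7: +2 new -> 22 infected
Step 8: +0 new -> 22 infected

Answer: 8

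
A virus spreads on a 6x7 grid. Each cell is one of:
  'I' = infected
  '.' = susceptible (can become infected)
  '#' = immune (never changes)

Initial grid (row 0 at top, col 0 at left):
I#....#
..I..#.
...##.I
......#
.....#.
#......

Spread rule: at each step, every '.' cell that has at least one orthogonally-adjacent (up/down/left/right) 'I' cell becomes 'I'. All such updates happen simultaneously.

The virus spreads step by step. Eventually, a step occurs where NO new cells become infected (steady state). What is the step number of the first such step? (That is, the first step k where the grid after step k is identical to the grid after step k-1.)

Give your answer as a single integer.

Answer: 9

Derivation:
Step 0 (initial): 3 infected
Step 1: +7 new -> 10 infected
Step 2: +6 new -> 16 infected
Step 3: +6 new -> 22 infected
Step 4: +6 new -> 28 infected
Step 5: +3 new -> 31 infected
Step 6: +1 new -> 32 infected
Step 7: +1 new -> 33 infected
Step 8: +1 new -> 34 infected
Step 9: +0 new -> 34 infected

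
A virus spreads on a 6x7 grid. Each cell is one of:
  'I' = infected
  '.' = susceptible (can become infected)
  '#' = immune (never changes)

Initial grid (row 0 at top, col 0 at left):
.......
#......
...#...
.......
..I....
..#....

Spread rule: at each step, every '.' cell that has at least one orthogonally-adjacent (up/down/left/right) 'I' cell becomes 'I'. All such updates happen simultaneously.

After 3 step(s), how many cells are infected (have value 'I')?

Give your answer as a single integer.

Step 0 (initial): 1 infected
Step 1: +3 new -> 4 infected
Step 2: +7 new -> 11 infected
Step 3: +7 new -> 18 infected

Answer: 18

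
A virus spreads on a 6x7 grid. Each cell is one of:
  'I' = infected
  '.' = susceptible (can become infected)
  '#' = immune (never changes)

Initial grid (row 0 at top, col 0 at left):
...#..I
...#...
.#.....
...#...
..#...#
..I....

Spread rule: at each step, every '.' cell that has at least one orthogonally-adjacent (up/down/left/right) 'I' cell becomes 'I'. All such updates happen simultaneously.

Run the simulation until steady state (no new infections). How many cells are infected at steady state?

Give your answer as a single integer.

Answer: 36

Derivation:
Step 0 (initial): 2 infected
Step 1: +4 new -> 6 infected
Step 2: +7 new -> 13 infected
Step 3: +7 new -> 20 infected
Step 4: +7 new -> 27 infected
Step 5: +3 new -> 30 infected
Step 6: +2 new -> 32 infected
Step 7: +3 new -> 35 infected
Step 8: +1 new -> 36 infected
Step 9: +0 new -> 36 infected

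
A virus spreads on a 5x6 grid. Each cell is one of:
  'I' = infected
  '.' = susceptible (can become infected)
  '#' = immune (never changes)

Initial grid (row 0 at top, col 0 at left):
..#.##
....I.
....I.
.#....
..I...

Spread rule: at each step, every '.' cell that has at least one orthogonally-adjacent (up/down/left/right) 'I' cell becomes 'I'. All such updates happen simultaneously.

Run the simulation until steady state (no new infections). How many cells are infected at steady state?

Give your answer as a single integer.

Step 0 (initial): 3 infected
Step 1: +8 new -> 11 infected
Step 2: +7 new -> 18 infected
Step 3: +4 new -> 22 infected
Step 4: +3 new -> 25 infected
Step 5: +1 new -> 26 infected
Step 6: +0 new -> 26 infected

Answer: 26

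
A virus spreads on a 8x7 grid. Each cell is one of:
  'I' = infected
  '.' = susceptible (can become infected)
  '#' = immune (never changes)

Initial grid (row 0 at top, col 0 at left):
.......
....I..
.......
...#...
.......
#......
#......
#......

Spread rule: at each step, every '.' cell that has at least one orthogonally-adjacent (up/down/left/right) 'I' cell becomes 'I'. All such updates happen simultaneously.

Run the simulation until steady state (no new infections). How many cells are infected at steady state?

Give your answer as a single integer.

Answer: 52

Derivation:
Step 0 (initial): 1 infected
Step 1: +4 new -> 5 infected
Step 2: +7 new -> 12 infected
Step 3: +7 new -> 19 infected
Step 4: +8 new -> 27 infected
Step 5: +8 new -> 35 infected
Step 6: +7 new -> 42 infected
Step 7: +6 new -> 48 infected
Step 8: +3 new -> 51 infected
Step 9: +1 new -> 52 infected
Step 10: +0 new -> 52 infected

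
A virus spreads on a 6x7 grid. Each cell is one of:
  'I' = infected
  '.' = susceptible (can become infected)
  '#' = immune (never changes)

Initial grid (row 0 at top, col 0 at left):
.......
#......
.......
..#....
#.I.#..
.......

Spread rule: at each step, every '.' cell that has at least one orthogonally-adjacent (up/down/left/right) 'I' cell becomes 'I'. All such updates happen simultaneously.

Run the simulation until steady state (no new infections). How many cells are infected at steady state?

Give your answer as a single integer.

Answer: 38

Derivation:
Step 0 (initial): 1 infected
Step 1: +3 new -> 4 infected
Step 2: +4 new -> 8 infected
Step 3: +6 new -> 14 infected
Step 4: +7 new -> 21 infected
Step 5: +8 new -> 29 infected
Step 6: +6 new -> 35 infected
Step 7: +2 new -> 37 infected
Step 8: +1 new -> 38 infected
Step 9: +0 new -> 38 infected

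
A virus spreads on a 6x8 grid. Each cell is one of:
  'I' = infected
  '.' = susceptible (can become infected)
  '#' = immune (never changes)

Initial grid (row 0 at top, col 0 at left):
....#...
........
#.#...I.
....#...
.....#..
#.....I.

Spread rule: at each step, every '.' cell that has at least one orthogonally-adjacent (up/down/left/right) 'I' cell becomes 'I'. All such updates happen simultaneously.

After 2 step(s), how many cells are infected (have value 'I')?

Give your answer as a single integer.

Answer: 17

Derivation:
Step 0 (initial): 2 infected
Step 1: +7 new -> 9 infected
Step 2: +8 new -> 17 infected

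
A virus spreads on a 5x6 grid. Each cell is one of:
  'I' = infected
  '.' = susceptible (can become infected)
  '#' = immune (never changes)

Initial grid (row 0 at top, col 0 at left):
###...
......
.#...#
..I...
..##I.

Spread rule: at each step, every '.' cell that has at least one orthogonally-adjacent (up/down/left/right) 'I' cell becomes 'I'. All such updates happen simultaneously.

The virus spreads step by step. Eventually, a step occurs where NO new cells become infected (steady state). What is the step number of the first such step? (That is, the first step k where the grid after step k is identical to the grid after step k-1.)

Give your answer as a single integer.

Step 0 (initial): 2 infected
Step 1: +5 new -> 7 infected
Step 2: +6 new -> 13 infected
Step 3: +5 new -> 18 infected
Step 4: +4 new -> 22 infected
Step 5: +1 new -> 23 infected
Step 6: +0 new -> 23 infected

Answer: 6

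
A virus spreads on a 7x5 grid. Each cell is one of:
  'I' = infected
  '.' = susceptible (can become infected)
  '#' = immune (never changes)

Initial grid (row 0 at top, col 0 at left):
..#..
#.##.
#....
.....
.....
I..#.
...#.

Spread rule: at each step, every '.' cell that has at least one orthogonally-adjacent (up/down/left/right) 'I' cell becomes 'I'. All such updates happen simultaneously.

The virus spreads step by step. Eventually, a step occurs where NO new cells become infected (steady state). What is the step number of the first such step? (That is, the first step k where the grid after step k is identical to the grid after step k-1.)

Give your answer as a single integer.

Step 0 (initial): 1 infected
Step 1: +3 new -> 4 infected
Step 2: +4 new -> 8 infected
Step 3: +3 new -> 11 infected
Step 4: +3 new -> 14 infected
Step 5: +4 new -> 18 infected
Step 6: +4 new -> 22 infected
Step 7: +3 new -> 25 infected
Step 8: +1 new -> 26 infected
Step 9: +1 new -> 27 infected
Step 10: +1 new -> 28 infected
Step 11: +0 new -> 28 infected

Answer: 11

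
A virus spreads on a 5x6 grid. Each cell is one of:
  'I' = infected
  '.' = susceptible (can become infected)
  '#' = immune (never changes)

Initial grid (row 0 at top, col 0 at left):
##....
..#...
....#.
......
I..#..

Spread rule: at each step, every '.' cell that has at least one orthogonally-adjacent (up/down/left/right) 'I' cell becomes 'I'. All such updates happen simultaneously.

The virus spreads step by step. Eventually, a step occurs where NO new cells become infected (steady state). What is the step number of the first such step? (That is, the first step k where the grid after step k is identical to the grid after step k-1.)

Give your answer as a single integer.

Answer: 10

Derivation:
Step 0 (initial): 1 infected
Step 1: +2 new -> 3 infected
Step 2: +3 new -> 6 infected
Step 3: +3 new -> 9 infected
Step 4: +3 new -> 12 infected
Step 5: +2 new -> 14 infected
Step 6: +3 new -> 17 infected
Step 7: +4 new -> 21 infected
Step 8: +3 new -> 24 infected
Step 9: +1 new -> 25 infected
Step 10: +0 new -> 25 infected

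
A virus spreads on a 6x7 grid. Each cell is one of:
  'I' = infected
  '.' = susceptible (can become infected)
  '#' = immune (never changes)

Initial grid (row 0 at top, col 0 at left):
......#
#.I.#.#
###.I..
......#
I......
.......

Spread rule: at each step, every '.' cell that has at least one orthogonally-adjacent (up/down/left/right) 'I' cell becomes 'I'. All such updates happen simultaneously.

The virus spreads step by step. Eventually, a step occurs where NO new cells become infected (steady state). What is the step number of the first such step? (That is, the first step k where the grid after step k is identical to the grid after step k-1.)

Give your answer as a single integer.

Step 0 (initial): 3 infected
Step 1: +9 new -> 12 infected
Step 2: +10 new -> 22 infected
Step 3: +8 new -> 30 infected
Step 4: +3 new -> 33 infected
Step 5: +1 new -> 34 infected
Step 6: +0 new -> 34 infected

Answer: 6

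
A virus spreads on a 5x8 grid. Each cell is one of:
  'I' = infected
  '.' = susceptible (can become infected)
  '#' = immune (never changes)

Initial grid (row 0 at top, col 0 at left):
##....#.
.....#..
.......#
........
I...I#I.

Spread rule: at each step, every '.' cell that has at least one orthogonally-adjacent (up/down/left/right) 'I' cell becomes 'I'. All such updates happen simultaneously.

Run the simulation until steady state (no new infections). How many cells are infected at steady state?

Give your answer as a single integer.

Step 0 (initial): 3 infected
Step 1: +6 new -> 9 infected
Step 2: +8 new -> 17 infected
Step 3: +7 new -> 24 infected
Step 4: +5 new -> 29 infected
Step 5: +4 new -> 33 infected
Step 6: +1 new -> 34 infected
Step 7: +0 new -> 34 infected

Answer: 34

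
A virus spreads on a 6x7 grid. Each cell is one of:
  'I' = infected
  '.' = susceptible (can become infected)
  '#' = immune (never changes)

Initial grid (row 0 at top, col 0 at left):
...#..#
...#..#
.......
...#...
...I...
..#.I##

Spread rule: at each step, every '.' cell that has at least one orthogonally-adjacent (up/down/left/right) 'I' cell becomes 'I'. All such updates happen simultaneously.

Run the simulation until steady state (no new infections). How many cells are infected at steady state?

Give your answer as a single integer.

Answer: 34

Derivation:
Step 0 (initial): 2 infected
Step 1: +3 new -> 5 infected
Step 2: +4 new -> 9 infected
Step 3: +7 new -> 16 infected
Step 4: +8 new -> 24 infected
Step 5: +6 new -> 30 infected
Step 6: +3 new -> 33 infected
Step 7: +1 new -> 34 infected
Step 8: +0 new -> 34 infected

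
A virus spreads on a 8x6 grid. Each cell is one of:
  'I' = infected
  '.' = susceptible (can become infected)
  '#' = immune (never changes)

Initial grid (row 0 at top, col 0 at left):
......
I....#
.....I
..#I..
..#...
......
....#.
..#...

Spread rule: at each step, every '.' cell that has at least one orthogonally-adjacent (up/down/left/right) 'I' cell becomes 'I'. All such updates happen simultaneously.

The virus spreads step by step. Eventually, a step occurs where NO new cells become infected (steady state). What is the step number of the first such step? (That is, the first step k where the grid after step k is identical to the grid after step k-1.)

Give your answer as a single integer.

Answer: 7

Derivation:
Step 0 (initial): 3 infected
Step 1: +8 new -> 11 infected
Step 2: +10 new -> 21 infected
Step 3: +9 new -> 30 infected
Step 4: +7 new -> 37 infected
Step 5: +4 new -> 41 infected
Step 6: +2 new -> 43 infected
Step 7: +0 new -> 43 infected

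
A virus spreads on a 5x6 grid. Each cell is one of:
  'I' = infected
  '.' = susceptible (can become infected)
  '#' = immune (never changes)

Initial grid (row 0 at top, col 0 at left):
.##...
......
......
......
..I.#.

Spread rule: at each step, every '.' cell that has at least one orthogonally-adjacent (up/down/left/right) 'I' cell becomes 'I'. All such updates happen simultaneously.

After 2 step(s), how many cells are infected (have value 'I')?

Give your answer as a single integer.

Answer: 8

Derivation:
Step 0 (initial): 1 infected
Step 1: +3 new -> 4 infected
Step 2: +4 new -> 8 infected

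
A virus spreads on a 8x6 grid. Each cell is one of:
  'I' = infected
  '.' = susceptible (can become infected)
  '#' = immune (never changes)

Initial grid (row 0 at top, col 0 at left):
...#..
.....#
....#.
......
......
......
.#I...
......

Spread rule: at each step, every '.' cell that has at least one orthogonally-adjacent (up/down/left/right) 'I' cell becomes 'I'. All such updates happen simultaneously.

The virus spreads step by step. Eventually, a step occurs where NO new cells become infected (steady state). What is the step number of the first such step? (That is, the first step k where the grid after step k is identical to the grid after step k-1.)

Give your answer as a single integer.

Answer: 10

Derivation:
Step 0 (initial): 1 infected
Step 1: +3 new -> 4 infected
Step 2: +6 new -> 10 infected
Step 3: +8 new -> 18 infected
Step 4: +8 new -> 26 infected
Step 5: +6 new -> 32 infected
Step 6: +5 new -> 37 infected
Step 7: +4 new -> 41 infected
Step 8: +2 new -> 43 infected
Step 9: +1 new -> 44 infected
Step 10: +0 new -> 44 infected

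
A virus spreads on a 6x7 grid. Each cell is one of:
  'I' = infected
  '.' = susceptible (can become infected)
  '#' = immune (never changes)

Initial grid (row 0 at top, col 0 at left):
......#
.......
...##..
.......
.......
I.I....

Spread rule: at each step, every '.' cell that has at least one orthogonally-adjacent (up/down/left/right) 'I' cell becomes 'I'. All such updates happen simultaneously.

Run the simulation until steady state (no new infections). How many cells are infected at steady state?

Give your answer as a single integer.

Answer: 39

Derivation:
Step 0 (initial): 2 infected
Step 1: +4 new -> 6 infected
Step 2: +5 new -> 11 infected
Step 3: +6 new -> 17 infected
Step 4: +6 new -> 23 infected
Step 5: +6 new -> 29 infected
Step 6: +5 new -> 34 infected
Step 7: +3 new -> 37 infected
Step 8: +2 new -> 39 infected
Step 9: +0 new -> 39 infected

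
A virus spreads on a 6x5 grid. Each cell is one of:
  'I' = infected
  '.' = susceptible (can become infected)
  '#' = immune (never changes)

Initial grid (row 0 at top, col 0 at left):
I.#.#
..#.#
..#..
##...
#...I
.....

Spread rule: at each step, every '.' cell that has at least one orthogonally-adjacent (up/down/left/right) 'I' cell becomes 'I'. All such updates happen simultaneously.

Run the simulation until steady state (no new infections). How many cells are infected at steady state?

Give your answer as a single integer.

Answer: 22

Derivation:
Step 0 (initial): 2 infected
Step 1: +5 new -> 7 infected
Step 2: +6 new -> 13 infected
Step 3: +5 new -> 18 infected
Step 4: +2 new -> 20 infected
Step 5: +2 new -> 22 infected
Step 6: +0 new -> 22 infected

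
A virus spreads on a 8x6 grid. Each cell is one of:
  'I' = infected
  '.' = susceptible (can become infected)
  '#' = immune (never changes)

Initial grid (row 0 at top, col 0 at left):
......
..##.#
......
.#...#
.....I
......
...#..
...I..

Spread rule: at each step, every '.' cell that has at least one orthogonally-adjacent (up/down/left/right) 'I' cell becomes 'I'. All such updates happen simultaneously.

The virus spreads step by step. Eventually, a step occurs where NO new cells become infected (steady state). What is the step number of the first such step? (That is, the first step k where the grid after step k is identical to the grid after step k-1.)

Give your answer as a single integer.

Answer: 10

Derivation:
Step 0 (initial): 2 infected
Step 1: +4 new -> 6 infected
Step 2: +8 new -> 14 infected
Step 3: +7 new -> 21 infected
Step 4: +7 new -> 28 infected
Step 5: +4 new -> 32 infected
Step 6: +4 new -> 36 infected
Step 7: +3 new -> 39 infected
Step 8: +2 new -> 41 infected
Step 9: +1 new -> 42 infected
Step 10: +0 new -> 42 infected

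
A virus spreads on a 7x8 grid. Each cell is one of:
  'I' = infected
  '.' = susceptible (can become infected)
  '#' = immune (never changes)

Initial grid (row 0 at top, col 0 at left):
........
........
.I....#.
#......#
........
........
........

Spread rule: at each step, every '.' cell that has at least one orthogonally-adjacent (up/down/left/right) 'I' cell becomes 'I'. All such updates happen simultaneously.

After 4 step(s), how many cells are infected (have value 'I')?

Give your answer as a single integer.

Step 0 (initial): 1 infected
Step 1: +4 new -> 5 infected
Step 2: +6 new -> 11 infected
Step 3: +8 new -> 19 infected
Step 4: +8 new -> 27 infected

Answer: 27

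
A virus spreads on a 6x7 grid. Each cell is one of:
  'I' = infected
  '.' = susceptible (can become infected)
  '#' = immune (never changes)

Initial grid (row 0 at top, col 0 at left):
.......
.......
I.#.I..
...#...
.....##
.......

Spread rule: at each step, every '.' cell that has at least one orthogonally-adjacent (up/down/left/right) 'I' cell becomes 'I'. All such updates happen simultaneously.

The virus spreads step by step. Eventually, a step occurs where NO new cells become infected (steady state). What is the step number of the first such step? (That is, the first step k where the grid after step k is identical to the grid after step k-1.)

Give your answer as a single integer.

Step 0 (initial): 2 infected
Step 1: +7 new -> 9 infected
Step 2: +10 new -> 19 infected
Step 3: +11 new -> 30 infected
Step 4: +6 new -> 36 infected
Step 5: +2 new -> 38 infected
Step 6: +0 new -> 38 infected

Answer: 6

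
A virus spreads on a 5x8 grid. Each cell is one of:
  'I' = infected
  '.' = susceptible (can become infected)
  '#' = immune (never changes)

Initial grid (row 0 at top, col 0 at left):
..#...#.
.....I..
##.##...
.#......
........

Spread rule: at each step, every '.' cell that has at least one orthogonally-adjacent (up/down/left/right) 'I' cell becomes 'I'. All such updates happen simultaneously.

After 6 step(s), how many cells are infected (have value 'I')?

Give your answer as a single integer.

Answer: 30

Derivation:
Step 0 (initial): 1 infected
Step 1: +4 new -> 5 infected
Step 2: +5 new -> 10 infected
Step 3: +7 new -> 17 infected
Step 4: +6 new -> 23 infected
Step 5: +5 new -> 28 infected
Step 6: +2 new -> 30 infected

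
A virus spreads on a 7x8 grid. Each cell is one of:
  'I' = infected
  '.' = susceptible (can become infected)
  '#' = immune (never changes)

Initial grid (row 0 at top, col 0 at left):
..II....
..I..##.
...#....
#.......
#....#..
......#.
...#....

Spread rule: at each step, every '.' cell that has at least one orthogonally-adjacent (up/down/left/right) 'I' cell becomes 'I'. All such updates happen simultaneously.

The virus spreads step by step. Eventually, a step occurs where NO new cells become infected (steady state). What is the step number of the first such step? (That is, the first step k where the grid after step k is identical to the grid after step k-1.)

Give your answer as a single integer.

Step 0 (initial): 3 infected
Step 1: +5 new -> 8 infected
Step 2: +6 new -> 14 infected
Step 3: +6 new -> 20 infected
Step 4: +6 new -> 26 infected
Step 5: +7 new -> 33 infected
Step 6: +5 new -> 38 infected
Step 7: +5 new -> 43 infected
Step 8: +2 new -> 45 infected
Step 9: +2 new -> 47 infected
Step 10: +1 new -> 48 infected
Step 11: +0 new -> 48 infected

Answer: 11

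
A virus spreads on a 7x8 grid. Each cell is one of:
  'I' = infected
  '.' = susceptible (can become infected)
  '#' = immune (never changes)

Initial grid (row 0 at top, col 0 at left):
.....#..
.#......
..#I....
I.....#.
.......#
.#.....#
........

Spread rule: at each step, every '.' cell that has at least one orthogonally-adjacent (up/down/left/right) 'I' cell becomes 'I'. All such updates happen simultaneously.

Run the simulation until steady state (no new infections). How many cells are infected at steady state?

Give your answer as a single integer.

Step 0 (initial): 2 infected
Step 1: +6 new -> 8 infected
Step 2: +11 new -> 19 infected
Step 3: +10 new -> 29 infected
Step 4: +8 new -> 37 infected
Step 5: +7 new -> 44 infected
Step 6: +3 new -> 47 infected
Step 7: +1 new -> 48 infected
Step 8: +1 new -> 49 infected
Step 9: +0 new -> 49 infected

Answer: 49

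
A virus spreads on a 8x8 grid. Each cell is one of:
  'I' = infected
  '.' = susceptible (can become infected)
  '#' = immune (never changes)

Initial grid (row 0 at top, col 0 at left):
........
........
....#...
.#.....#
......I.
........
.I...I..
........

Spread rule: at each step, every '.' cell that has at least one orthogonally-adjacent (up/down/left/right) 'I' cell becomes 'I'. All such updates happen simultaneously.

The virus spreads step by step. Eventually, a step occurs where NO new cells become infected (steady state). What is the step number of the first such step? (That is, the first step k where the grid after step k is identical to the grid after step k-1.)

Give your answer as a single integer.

Step 0 (initial): 3 infected
Step 1: +12 new -> 15 infected
Step 2: +14 new -> 29 infected
Step 3: +10 new -> 39 infected
Step 4: +6 new -> 45 infected
Step 5: +6 new -> 51 infected
Step 6: +5 new -> 56 infected
Step 7: +4 new -> 60 infected
Step 8: +1 new -> 61 infected
Step 9: +0 new -> 61 infected

Answer: 9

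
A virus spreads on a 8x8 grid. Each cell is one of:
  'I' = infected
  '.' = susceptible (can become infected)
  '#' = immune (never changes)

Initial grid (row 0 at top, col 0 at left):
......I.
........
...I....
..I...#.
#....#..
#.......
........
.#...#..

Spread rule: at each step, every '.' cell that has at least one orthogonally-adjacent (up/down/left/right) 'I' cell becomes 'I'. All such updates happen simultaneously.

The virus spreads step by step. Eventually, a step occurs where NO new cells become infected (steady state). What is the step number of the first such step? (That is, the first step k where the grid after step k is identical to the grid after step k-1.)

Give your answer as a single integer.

Step 0 (initial): 3 infected
Step 1: +9 new -> 12 infected
Step 2: +14 new -> 26 infected
Step 3: +9 new -> 35 infected
Step 4: +7 new -> 42 infected
Step 5: +6 new -> 48 infected
Step 6: +6 new -> 54 infected
Step 7: +2 new -> 56 infected
Step 8: +2 new -> 58 infected
Step 9: +0 new -> 58 infected

Answer: 9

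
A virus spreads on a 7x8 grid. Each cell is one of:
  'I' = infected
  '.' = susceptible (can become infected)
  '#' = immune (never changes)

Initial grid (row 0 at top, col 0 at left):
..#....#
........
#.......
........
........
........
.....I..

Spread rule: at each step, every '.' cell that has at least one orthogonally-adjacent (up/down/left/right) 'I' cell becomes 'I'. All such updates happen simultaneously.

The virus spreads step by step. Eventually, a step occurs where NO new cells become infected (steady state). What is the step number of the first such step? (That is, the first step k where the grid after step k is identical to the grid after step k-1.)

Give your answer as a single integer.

Step 0 (initial): 1 infected
Step 1: +3 new -> 4 infected
Step 2: +5 new -> 9 infected
Step 3: +6 new -> 15 infected
Step 4: +7 new -> 22 infected
Step 5: +8 new -> 30 infected
Step 6: +8 new -> 38 infected
Step 7: +7 new -> 45 infected
Step 8: +4 new -> 49 infected
Step 9: +1 new -> 50 infected
Step 10: +2 new -> 52 infected
Step 11: +1 new -> 53 infected
Step 12: +0 new -> 53 infected

Answer: 12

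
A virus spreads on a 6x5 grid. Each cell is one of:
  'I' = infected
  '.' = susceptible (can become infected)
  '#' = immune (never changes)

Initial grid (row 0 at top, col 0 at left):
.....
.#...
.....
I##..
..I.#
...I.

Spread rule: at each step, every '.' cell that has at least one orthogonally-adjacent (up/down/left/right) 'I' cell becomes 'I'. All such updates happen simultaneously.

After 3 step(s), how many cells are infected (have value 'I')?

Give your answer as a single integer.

Step 0 (initial): 3 infected
Step 1: +6 new -> 9 infected
Step 2: +5 new -> 14 infected
Step 3: +4 new -> 18 infected

Answer: 18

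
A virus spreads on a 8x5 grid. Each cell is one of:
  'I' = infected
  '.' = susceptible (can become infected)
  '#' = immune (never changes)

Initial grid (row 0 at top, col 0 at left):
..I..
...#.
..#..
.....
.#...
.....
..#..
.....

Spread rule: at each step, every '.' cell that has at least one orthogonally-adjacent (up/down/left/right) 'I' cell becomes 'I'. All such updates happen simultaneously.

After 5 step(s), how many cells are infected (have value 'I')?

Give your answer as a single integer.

Answer: 17

Derivation:
Step 0 (initial): 1 infected
Step 1: +3 new -> 4 infected
Step 2: +3 new -> 7 infected
Step 3: +3 new -> 10 infected
Step 4: +3 new -> 13 infected
Step 5: +4 new -> 17 infected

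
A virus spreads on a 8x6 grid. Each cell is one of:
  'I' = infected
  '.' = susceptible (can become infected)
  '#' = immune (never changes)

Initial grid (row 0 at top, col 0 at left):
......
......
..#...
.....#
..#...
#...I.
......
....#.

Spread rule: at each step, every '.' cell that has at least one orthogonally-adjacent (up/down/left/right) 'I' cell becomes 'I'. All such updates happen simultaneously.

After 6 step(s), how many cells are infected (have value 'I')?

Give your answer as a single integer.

Step 0 (initial): 1 infected
Step 1: +4 new -> 5 infected
Step 2: +6 new -> 11 infected
Step 3: +6 new -> 17 infected
Step 4: +7 new -> 24 infected
Step 5: +7 new -> 31 infected
Step 6: +6 new -> 37 infected

Answer: 37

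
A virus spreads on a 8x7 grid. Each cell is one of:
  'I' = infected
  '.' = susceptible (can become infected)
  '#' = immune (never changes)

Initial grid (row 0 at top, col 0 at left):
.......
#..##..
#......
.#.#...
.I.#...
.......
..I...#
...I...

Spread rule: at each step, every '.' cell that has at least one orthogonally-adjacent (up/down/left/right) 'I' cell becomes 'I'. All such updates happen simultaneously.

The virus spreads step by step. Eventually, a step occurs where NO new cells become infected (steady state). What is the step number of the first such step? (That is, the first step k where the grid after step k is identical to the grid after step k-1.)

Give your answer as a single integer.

Answer: 10

Derivation:
Step 0 (initial): 3 infected
Step 1: +8 new -> 11 infected
Step 2: +8 new -> 19 infected
Step 3: +5 new -> 24 infected
Step 4: +5 new -> 29 infected
Step 5: +6 new -> 35 infected
Step 6: +5 new -> 40 infected
Step 7: +5 new -> 45 infected
Step 8: +2 new -> 47 infected
Step 9: +1 new -> 48 infected
Step 10: +0 new -> 48 infected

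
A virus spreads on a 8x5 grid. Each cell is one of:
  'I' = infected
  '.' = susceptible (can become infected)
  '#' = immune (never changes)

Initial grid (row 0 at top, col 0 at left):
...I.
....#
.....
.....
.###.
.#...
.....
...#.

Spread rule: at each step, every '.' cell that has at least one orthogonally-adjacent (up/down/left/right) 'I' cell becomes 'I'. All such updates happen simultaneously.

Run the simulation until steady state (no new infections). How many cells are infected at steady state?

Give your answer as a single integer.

Answer: 34

Derivation:
Step 0 (initial): 1 infected
Step 1: +3 new -> 4 infected
Step 2: +3 new -> 7 infected
Step 3: +5 new -> 12 infected
Step 4: +4 new -> 16 infected
Step 5: +3 new -> 19 infected
Step 6: +2 new -> 21 infected
Step 7: +3 new -> 24 infected
Step 8: +4 new -> 28 infected
Step 9: +2 new -> 30 infected
Step 10: +3 new -> 33 infected
Step 11: +1 new -> 34 infected
Step 12: +0 new -> 34 infected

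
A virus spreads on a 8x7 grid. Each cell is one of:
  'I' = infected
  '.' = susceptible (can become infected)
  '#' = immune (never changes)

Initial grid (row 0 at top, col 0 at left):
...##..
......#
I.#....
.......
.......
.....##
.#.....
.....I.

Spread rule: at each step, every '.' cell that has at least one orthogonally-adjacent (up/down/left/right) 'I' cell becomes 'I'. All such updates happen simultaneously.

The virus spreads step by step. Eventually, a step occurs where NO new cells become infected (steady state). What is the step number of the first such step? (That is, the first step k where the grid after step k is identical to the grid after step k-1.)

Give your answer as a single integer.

Step 0 (initial): 2 infected
Step 1: +6 new -> 8 infected
Step 2: +7 new -> 15 infected
Step 3: +8 new -> 23 infected
Step 4: +10 new -> 33 infected
Step 5: +7 new -> 40 infected
Step 6: +4 new -> 44 infected
Step 7: +3 new -> 47 infected
Step 8: +2 new -> 49 infected
Step 9: +0 new -> 49 infected

Answer: 9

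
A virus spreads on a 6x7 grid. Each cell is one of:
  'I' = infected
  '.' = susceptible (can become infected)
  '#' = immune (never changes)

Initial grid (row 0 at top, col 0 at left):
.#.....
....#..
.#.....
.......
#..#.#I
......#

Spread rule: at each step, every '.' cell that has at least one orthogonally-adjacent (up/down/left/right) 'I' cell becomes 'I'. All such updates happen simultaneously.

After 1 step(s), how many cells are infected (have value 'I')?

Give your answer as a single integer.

Step 0 (initial): 1 infected
Step 1: +1 new -> 2 infected

Answer: 2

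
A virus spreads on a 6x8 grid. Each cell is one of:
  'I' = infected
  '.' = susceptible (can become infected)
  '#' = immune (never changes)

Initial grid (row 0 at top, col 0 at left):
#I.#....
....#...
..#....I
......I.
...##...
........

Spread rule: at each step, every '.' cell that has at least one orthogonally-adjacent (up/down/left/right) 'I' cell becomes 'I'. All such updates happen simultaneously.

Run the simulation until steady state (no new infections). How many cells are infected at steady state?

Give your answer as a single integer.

Step 0 (initial): 3 infected
Step 1: +7 new -> 10 infected
Step 2: +10 new -> 20 infected
Step 3: +9 new -> 29 infected
Step 4: +6 new -> 35 infected
Step 5: +5 new -> 40 infected
Step 6: +2 new -> 42 infected
Step 7: +0 new -> 42 infected

Answer: 42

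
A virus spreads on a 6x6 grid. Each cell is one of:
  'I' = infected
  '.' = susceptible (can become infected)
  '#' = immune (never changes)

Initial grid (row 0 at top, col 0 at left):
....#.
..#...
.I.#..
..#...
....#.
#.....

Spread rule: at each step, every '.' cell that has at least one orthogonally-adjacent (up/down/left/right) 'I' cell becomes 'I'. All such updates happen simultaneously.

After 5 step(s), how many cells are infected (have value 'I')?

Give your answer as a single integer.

Step 0 (initial): 1 infected
Step 1: +4 new -> 5 infected
Step 2: +4 new -> 9 infected
Step 3: +5 new -> 14 infected
Step 4: +3 new -> 17 infected
Step 5: +3 new -> 20 infected

Answer: 20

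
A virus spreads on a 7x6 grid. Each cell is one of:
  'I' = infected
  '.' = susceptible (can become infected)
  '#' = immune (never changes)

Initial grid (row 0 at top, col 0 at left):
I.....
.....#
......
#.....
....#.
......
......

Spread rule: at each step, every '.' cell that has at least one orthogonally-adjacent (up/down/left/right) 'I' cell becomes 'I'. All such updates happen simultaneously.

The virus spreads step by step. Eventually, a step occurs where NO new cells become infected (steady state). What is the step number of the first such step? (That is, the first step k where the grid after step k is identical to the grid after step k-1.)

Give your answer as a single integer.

Answer: 12

Derivation:
Step 0 (initial): 1 infected
Step 1: +2 new -> 3 infected
Step 2: +3 new -> 6 infected
Step 3: +3 new -> 9 infected
Step 4: +4 new -> 13 infected
Step 5: +5 new -> 18 infected
Step 6: +5 new -> 23 infected
Step 7: +6 new -> 29 infected
Step 8: +4 new -> 33 infected
Step 9: +3 new -> 36 infected
Step 10: +2 new -> 38 infected
Step 11: +1 new -> 39 infected
Step 12: +0 new -> 39 infected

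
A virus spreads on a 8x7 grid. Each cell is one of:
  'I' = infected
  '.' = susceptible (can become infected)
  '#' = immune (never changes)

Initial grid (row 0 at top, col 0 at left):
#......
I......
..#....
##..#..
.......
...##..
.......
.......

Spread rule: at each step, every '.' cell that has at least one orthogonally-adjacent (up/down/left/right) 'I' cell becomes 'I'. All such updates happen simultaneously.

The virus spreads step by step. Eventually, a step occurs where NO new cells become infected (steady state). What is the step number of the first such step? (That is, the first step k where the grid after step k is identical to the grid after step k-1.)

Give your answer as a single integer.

Answer: 13

Derivation:
Step 0 (initial): 1 infected
Step 1: +2 new -> 3 infected
Step 2: +3 new -> 6 infected
Step 3: +2 new -> 8 infected
Step 4: +3 new -> 11 infected
Step 5: +4 new -> 15 infected
Step 6: +5 new -> 20 infected
Step 7: +5 new -> 25 infected
Step 8: +4 new -> 29 infected
Step 9: +5 new -> 34 infected
Step 10: +6 new -> 40 infected
Step 11: +6 new -> 46 infected
Step 12: +3 new -> 49 infected
Step 13: +0 new -> 49 infected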